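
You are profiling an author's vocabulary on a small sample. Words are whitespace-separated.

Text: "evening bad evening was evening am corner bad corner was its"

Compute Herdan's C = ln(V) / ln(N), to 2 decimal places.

0.75

N = 11, V = 6.
ln(V) = 1.791759, ln(N) = 2.397895
C = 1.791759 / 2.397895 = 0.75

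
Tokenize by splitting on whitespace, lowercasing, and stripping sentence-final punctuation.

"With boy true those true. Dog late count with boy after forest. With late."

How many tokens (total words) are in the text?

Tokens: with, boy, true, those, true, dog, late, count, with, boy, after, forest, with, late
N = 14

14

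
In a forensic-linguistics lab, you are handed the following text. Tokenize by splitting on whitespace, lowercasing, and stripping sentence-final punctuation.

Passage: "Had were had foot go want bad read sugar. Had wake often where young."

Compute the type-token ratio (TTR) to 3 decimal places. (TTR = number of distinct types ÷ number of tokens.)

N = 14 tokens, V = 12 types.
TTR = V / N = 12 / 14 = 0.857

0.857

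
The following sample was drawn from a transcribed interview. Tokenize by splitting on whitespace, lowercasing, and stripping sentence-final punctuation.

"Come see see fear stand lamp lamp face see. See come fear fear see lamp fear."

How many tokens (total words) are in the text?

Tokens: come, see, see, fear, stand, lamp, lamp, face, see, see, come, fear, fear, see, lamp, fear
N = 16

16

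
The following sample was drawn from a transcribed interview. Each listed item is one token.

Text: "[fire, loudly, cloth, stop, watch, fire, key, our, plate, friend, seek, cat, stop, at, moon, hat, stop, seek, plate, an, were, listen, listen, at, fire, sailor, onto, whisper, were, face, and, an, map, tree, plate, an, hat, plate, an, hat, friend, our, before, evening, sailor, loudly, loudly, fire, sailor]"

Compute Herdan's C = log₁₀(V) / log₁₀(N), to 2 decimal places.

0.84

N = 49, V = 26.
log₁₀(V) = 1.414973, log₁₀(N) = 1.690196
C = 1.414973 / 1.690196 = 0.84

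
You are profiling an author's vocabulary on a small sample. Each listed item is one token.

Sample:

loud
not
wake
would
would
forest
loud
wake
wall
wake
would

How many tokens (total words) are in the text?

11

Tokens: loud, not, wake, would, would, forest, loud, wake, wall, wake, would
N = 11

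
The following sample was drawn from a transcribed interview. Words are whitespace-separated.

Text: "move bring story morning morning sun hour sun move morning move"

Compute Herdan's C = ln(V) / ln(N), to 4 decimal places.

N = 11, V = 6.
ln(V) = 1.791759, ln(N) = 2.397895
C = 1.791759 / 2.397895 = 0.7472

0.7472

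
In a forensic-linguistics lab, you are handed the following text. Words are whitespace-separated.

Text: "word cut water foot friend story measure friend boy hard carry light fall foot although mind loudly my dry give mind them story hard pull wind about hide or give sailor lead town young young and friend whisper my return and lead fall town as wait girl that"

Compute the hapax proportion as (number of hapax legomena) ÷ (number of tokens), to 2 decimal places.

0.48

Frequencies: friend:3, foot:2, story:2, hard:2, fall:2, mind:2, my:2, give:2, lead:2, town:2, young:2, and:2, word:1, cut:1, water:1, measure:1, boy:1, carry:1, light:1, although:1, … (15 more, each freq 1)
Hapax count = 23; token count = 48.
Ratio = 23 / 48 = 0.48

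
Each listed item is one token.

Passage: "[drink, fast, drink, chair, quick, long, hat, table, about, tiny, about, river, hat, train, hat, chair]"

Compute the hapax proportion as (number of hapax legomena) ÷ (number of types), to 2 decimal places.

Frequencies: hat:3, drink:2, chair:2, about:2, fast:1, quick:1, long:1, table:1, tiny:1, river:1, train:1
Hapax count = 7; type count = 11.
Ratio = 7 / 11 = 0.64

0.64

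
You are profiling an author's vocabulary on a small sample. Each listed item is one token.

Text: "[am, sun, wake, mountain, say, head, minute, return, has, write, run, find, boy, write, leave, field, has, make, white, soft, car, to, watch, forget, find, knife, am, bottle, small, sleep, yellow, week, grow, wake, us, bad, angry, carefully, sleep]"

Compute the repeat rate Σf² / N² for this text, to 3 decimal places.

0.034

Frequencies: am:2, wake:2, has:2, write:2, find:2, sleep:2, sun:1, mountain:1, say:1, head:1, minute:1, return:1, run:1, boy:1, leave:1, field:1, make:1, white:1, soft:1, car:1, … (13 more, each freq 1)
Σf² = 51; N² = 1521
Repeat rate = 51 / 1521 = 0.034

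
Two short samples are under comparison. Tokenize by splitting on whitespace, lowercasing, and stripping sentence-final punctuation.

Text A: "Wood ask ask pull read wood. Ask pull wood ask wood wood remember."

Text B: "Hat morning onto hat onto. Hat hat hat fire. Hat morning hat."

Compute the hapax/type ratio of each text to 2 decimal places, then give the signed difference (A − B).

A: hapax=2, V=5, ratio=0.40
B: hapax=1, V=4, ratio=0.25
Difference = 0.40 − 0.25 = 0.15

0.15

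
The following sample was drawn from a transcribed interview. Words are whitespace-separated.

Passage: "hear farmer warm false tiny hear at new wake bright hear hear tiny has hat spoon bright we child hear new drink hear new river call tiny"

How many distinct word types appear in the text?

17

Distinct types: {at, bright, call, child, drink, false, farmer, has, hat, hear, new, river, spoon, tiny, wake, warm, we}
V = 17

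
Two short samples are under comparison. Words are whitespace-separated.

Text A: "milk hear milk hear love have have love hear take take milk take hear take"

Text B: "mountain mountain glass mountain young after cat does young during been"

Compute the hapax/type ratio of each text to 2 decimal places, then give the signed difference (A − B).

-0.75

A: hapax=0, V=5, ratio=0.00
B: hapax=6, V=8, ratio=0.75
Difference = 0.00 − 0.75 = -0.75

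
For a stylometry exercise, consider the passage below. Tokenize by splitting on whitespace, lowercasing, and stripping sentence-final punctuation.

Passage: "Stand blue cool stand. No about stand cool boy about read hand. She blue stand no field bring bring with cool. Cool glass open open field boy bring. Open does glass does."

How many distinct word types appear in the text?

Distinct types: {about, blue, boy, bring, cool, does, field, glass, hand, no, open, read, she, stand, with}
V = 15

15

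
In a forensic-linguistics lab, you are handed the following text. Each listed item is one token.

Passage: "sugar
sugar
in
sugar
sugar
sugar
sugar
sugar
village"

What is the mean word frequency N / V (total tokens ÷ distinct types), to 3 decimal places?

3.000

N = 9 tokens, V = 3 types.
Mean frequency = N / V = 9 / 3 = 3.000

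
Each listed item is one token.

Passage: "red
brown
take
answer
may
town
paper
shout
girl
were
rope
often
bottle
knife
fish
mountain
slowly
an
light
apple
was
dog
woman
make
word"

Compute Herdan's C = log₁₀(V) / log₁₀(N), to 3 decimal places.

N = 25, V = 25.
log₁₀(V) = 1.397940, log₁₀(N) = 1.397940
C = 1.397940 / 1.397940 = 1.000

1.000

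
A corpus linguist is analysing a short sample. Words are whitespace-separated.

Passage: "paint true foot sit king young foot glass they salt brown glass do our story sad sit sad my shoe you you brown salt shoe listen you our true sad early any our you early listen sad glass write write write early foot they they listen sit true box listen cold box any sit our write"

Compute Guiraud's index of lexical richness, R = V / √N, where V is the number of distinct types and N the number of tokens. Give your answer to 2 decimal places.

3.07

N = 56, V = 23.
√N = 7.483315
R = 23 / 7.483315 = 3.07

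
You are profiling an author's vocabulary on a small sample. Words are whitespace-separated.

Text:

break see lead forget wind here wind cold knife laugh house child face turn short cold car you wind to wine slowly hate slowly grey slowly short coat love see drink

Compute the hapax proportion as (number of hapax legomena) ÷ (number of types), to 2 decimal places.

Frequencies: wind:3, slowly:3, see:2, cold:2, short:2, break:1, lead:1, forget:1, here:1, knife:1, laugh:1, house:1, child:1, face:1, turn:1, car:1, you:1, to:1, wine:1, hate:1, … (4 more, each freq 1)
Hapax count = 19; type count = 24.
Ratio = 19 / 24 = 0.79

0.79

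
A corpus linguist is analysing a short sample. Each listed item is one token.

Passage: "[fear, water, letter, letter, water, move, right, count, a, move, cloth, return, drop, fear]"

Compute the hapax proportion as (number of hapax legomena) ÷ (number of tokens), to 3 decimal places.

Frequencies: fear:2, water:2, letter:2, move:2, right:1, count:1, a:1, cloth:1, return:1, drop:1
Hapax count = 6; token count = 14.
Ratio = 6 / 14 = 0.429

0.429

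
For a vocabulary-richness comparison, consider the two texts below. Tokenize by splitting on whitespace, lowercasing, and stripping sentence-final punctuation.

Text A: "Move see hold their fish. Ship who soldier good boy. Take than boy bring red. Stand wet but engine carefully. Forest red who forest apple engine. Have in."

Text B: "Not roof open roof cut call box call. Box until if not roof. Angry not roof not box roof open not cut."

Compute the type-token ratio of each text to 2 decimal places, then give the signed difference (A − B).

0.41

TTR(A) = 23/28 = 0.82
TTR(B) = 9/22 = 0.41
Difference = 0.82 − 0.41 = 0.41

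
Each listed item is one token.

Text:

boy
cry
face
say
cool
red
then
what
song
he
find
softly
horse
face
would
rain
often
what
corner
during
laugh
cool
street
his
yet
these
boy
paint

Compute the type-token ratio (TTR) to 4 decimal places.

N = 28 tokens, V = 24 types.
TTR = V / N = 24 / 28 = 0.8571

0.8571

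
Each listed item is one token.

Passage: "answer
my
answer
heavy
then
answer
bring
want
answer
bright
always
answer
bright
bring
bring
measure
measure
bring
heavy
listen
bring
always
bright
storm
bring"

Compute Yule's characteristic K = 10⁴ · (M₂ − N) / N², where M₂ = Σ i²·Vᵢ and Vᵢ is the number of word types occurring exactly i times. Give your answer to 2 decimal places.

Frequencies: bring:6, answer:5, bright:3, heavy:2, always:2, measure:2, my:1, then:1, want:1, listen:1, storm:1
N = 25. Frequency spectrum: V_1=5, V_2=3, V_3=1, V_5=1, V_6=1
M₂ = 1²·5 + 2²·3 + 3²·1 + 5²·1 + 6²·1 = 87
K = 10000 × (87 − 25) / 25² = 992.00

992.00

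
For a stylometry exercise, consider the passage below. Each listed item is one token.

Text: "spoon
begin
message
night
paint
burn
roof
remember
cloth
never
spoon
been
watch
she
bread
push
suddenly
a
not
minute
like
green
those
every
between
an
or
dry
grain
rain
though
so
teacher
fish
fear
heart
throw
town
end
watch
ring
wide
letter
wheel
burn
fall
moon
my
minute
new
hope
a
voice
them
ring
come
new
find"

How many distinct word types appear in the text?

51

Distinct types: {a, an, been, begin, between, bread, burn, cloth, come, dry, end, every, fall, fear, find, fish, grain, green, heart, hope, letter, like, message, minute, moon, my, never, new, night, not, or, paint, push, rain, remember, ring, roof, she, so, spoon, suddenly, teacher, them, those, though, throw, town, voice, watch, wheel, wide}
V = 51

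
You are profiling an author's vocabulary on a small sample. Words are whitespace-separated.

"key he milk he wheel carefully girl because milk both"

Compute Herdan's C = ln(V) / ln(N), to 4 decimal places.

N = 10, V = 8.
ln(V) = 2.079442, ln(N) = 2.302585
C = 2.079442 / 2.302585 = 0.9031

0.9031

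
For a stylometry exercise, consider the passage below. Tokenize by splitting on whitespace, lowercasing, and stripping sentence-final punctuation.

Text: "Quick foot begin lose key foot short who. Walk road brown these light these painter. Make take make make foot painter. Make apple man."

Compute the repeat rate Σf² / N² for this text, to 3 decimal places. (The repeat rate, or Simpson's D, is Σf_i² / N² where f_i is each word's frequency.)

Frequencies: make:4, foot:3, these:2, painter:2, quick:1, begin:1, lose:1, key:1, short:1, who:1, walk:1, road:1, brown:1, light:1, take:1, apple:1, man:1
Σf² = 46; N² = 576
Repeat rate = 46 / 576 = 0.080

0.080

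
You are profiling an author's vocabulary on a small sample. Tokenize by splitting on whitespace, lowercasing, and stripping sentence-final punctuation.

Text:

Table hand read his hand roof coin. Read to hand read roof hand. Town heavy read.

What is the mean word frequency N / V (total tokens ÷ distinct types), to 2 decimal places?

1.78

N = 16 tokens, V = 9 types.
Mean frequency = N / V = 16 / 9 = 1.78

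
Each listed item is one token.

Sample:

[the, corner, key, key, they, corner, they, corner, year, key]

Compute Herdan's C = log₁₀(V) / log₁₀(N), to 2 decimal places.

0.70

N = 10, V = 5.
log₁₀(V) = 0.698970, log₁₀(N) = 1.000000
C = 0.698970 / 1.000000 = 0.70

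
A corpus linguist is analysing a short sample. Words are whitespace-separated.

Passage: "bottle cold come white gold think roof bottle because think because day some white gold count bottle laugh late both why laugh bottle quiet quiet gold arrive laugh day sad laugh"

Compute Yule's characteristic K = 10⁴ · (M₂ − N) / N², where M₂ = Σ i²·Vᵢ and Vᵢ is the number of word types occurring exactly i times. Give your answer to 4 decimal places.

416.2331

Frequencies: bottle:4, laugh:4, gold:3, white:2, think:2, because:2, day:2, quiet:2, cold:1, come:1, roof:1, some:1, count:1, late:1, both:1, why:1, arrive:1, sad:1
N = 31. Frequency spectrum: V_1=10, V_2=5, V_3=1, V_4=2
M₂ = 1²·10 + 2²·5 + 3²·1 + 4²·2 = 71
K = 10000 × (71 − 31) / 31² = 416.2331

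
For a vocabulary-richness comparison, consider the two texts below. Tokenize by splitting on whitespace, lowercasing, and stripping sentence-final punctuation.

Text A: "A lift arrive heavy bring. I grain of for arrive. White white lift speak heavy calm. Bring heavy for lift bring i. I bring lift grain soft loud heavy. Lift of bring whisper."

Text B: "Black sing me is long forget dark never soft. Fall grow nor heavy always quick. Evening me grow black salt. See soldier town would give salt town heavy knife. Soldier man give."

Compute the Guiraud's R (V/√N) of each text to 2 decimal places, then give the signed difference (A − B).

A: V=15, N=33, R=2.61
B: V=24, N=32, R=4.24
Difference = 2.61 − 4.24 = -1.63

-1.63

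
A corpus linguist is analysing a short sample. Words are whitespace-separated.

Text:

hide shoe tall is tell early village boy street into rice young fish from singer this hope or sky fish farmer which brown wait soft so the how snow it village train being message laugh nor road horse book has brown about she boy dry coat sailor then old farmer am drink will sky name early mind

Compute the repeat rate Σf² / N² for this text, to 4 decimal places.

0.0219

Frequencies: early:2, village:2, boy:2, fish:2, sky:2, farmer:2, brown:2, hide:1, shoe:1, tall:1, is:1, tell:1, street:1, into:1, rice:1, young:1, from:1, singer:1, this:1, hope:1, … (30 more, each freq 1)
Σf² = 71; N² = 3249
Repeat rate = 71 / 3249 = 0.0219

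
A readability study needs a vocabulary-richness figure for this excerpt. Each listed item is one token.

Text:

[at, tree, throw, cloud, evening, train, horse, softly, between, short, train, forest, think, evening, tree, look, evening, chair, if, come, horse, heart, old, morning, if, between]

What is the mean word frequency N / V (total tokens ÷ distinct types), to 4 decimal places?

1.3684

N = 26 tokens, V = 19 types.
Mean frequency = N / V = 26 / 19 = 1.3684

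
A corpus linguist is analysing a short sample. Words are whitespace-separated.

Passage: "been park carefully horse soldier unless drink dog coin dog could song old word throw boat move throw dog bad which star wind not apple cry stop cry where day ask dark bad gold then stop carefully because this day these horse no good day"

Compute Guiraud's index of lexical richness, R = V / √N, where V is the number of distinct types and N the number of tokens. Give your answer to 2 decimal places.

N = 45, V = 35.
√N = 6.708204
R = 35 / 6.708204 = 5.22

5.22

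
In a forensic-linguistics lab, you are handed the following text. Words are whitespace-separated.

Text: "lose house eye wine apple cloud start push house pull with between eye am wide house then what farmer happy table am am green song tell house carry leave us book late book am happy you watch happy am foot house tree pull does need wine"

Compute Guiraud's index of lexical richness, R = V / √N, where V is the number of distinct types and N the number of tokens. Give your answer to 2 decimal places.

4.72

N = 46, V = 32.
√N = 6.782330
R = 32 / 6.782330 = 4.72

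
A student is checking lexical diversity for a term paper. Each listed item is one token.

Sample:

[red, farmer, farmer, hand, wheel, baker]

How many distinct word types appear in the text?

5

Distinct types: {baker, farmer, hand, red, wheel}
V = 5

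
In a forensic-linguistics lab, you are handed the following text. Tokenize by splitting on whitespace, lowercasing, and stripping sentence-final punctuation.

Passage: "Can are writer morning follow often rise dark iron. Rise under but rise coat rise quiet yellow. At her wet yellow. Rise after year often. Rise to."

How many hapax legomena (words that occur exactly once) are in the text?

17

Frequencies: rise:6, often:2, yellow:2, can:1, are:1, writer:1, morning:1, follow:1, dark:1, iron:1, under:1, but:1, coat:1, quiet:1, at:1, her:1, wet:1, after:1, year:1, to:1
Hapax (freq=1): after, are, at, but, can, coat, dark, follow, her, iron, morning, quiet, to, under, wet, writer, year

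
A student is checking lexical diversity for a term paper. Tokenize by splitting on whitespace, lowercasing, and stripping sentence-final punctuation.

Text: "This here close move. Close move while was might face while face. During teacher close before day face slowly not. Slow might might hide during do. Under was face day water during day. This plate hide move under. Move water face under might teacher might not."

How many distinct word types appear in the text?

Distinct types: {before, close, day, do, during, face, here, hide, might, move, not, plate, slow, slowly, teacher, this, under, was, water, while}
V = 20

20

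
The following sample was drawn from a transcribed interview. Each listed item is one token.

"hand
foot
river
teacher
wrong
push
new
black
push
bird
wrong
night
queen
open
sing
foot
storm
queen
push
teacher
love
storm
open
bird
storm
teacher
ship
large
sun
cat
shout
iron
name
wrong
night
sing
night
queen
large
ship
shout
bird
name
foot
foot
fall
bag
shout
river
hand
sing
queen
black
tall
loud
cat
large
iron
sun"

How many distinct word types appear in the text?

Distinct types: {bag, bird, black, cat, fall, foot, hand, iron, large, loud, love, name, new, night, open, push, queen, river, ship, shout, sing, storm, sun, tall, teacher, wrong}
V = 26

26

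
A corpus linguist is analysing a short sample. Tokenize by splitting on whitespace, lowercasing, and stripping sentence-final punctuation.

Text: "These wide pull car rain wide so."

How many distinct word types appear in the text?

Distinct types: {car, pull, rain, so, these, wide}
V = 6

6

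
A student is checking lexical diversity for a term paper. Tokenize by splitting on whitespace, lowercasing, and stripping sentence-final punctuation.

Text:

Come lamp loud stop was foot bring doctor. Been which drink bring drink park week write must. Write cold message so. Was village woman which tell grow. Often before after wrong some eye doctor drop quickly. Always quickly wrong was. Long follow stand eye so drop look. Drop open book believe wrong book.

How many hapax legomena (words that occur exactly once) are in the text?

Frequencies: was:3, wrong:3, drop:3, bring:2, doctor:2, which:2, drink:2, write:2, so:2, eye:2, quickly:2, book:2, come:1, lamp:1, loud:1, stop:1, foot:1, been:1, park:1, week:1, … (18 more, each freq 1)
Hapax (freq=1): after, always, been, before, believe, cold, come, follow, foot, grow, lamp, long, look, loud, message, must, often, open, park, some, stand, stop, tell, village, week, woman

26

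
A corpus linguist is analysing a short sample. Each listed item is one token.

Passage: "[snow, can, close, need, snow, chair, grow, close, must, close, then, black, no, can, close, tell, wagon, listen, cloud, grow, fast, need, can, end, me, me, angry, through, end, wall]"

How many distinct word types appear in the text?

Distinct types: {angry, black, can, chair, close, cloud, end, fast, grow, listen, me, must, need, no, snow, tell, then, through, wagon, wall}
V = 20

20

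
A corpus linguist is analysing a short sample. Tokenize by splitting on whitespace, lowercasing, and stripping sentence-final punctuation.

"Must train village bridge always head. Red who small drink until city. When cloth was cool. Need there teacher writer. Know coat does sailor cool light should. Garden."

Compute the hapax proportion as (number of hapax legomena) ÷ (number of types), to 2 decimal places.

0.96

Frequencies: cool:2, must:1, train:1, village:1, bridge:1, always:1, head:1, red:1, who:1, small:1, drink:1, until:1, city:1, when:1, cloth:1, was:1, need:1, there:1, teacher:1, writer:1, … (7 more, each freq 1)
Hapax count = 26; type count = 27.
Ratio = 26 / 27 = 0.96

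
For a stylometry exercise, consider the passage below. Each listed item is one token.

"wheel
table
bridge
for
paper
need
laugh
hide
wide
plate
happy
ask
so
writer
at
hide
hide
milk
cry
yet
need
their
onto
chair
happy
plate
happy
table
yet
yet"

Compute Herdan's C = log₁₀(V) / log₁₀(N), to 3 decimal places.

N = 30, V = 21.
log₁₀(V) = 1.322219, log₁₀(N) = 1.477121
C = 1.322219 / 1.477121 = 0.895

0.895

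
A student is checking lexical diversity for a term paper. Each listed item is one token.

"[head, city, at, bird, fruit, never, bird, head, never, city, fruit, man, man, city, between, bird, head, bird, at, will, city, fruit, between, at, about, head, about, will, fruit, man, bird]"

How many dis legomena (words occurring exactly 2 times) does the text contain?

4

Frequencies: bird:5, head:4, city:4, fruit:4, at:3, man:3, never:2, between:2, will:2, about:2
Words with frequency 2: about, between, never, will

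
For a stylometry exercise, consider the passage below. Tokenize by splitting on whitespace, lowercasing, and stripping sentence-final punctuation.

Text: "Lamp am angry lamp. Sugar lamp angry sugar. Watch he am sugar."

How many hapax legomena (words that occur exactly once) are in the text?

2

Frequencies: lamp:3, sugar:3, am:2, angry:2, watch:1, he:1
Hapax (freq=1): he, watch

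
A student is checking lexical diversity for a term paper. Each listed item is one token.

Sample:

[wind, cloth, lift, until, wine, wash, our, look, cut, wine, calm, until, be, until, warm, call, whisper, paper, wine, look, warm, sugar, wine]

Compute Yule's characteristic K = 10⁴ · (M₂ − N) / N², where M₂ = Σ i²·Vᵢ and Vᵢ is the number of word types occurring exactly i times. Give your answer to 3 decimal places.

Frequencies: wine:4, until:3, look:2, warm:2, wind:1, cloth:1, lift:1, wash:1, our:1, cut:1, calm:1, be:1, call:1, whisper:1, paper:1, sugar:1
N = 23. Frequency spectrum: V_1=12, V_2=2, V_3=1, V_4=1
M₂ = 1²·12 + 2²·2 + 3²·1 + 4²·1 = 45
K = 10000 × (45 − 23) / 23² = 415.879

415.879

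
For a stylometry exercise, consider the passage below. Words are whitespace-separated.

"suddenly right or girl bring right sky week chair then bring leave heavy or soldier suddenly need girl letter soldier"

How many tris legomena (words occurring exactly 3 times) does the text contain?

0

Frequencies: suddenly:2, right:2, or:2, girl:2, bring:2, soldier:2, sky:1, week:1, chair:1, then:1, leave:1, heavy:1, need:1, letter:1
Words with frequency 3: (none)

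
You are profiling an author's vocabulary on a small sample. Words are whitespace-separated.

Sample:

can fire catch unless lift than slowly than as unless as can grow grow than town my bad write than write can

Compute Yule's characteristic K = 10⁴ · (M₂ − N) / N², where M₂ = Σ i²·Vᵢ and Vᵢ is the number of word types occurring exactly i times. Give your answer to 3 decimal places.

Frequencies: than:4, can:3, unless:2, as:2, grow:2, write:2, fire:1, catch:1, lift:1, slowly:1, town:1, my:1, bad:1
N = 22. Frequency spectrum: V_1=7, V_2=4, V_3=1, V_4=1
M₂ = 1²·7 + 2²·4 + 3²·1 + 4²·1 = 48
K = 10000 × (48 − 22) / 22² = 537.190

537.190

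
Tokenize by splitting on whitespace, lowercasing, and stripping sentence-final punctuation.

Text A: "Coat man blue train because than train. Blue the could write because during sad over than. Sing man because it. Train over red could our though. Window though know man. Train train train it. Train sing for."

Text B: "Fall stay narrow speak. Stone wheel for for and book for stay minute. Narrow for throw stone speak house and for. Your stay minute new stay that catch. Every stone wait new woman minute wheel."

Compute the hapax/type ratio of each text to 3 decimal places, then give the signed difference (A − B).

A: hapax=10, V=20, ratio=0.500
B: hapax=10, V=19, ratio=0.526
Difference = 0.500 − 0.526 = -0.026

-0.026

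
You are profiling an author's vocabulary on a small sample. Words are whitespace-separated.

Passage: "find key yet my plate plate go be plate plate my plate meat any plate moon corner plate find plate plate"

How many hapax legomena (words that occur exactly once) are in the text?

Frequencies: plate:9, find:2, my:2, key:1, yet:1, go:1, be:1, meat:1, any:1, moon:1, corner:1
Hapax (freq=1): any, be, corner, go, key, meat, moon, yet

8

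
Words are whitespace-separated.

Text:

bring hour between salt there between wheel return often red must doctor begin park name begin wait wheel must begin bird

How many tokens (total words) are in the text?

21

Tokens: bring, hour, between, salt, there, between, wheel, return, often, red, must, doctor, begin, park, name, begin, wait, wheel, must, begin, bird
N = 21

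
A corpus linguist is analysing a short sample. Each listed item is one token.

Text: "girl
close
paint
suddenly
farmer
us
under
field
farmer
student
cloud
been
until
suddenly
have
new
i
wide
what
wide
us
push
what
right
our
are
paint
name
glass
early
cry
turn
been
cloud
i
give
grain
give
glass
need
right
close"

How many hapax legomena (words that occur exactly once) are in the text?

16

Frequencies: close:2, paint:2, suddenly:2, farmer:2, us:2, cloud:2, been:2, i:2, wide:2, what:2, right:2, glass:2, give:2, girl:1, under:1, field:1, student:1, until:1, have:1, new:1, … (9 more, each freq 1)
Hapax (freq=1): are, cry, early, field, girl, grain, have, name, need, new, our, push, student, turn, under, until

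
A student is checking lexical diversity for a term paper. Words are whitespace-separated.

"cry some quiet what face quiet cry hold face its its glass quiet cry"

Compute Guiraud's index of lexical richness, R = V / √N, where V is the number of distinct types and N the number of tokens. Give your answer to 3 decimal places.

N = 14, V = 8.
√N = 3.741657
R = 8 / 3.741657 = 2.138

2.138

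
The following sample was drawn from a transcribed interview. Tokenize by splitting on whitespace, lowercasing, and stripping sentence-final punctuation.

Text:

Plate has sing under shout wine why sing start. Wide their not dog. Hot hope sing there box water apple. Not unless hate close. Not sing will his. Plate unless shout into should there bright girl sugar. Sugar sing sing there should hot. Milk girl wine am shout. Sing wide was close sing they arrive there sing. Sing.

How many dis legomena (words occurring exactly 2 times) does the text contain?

9

Frequencies: sing:10, there:4, shout:3, not:3, plate:2, wine:2, wide:2, hot:2, unless:2, close:2, should:2, girl:2, sugar:2, has:1, under:1, why:1, start:1, their:1, dog:1, hope:1, … (13 more, each freq 1)
Words with frequency 2: close, girl, hot, plate, should, sugar, unless, wide, wine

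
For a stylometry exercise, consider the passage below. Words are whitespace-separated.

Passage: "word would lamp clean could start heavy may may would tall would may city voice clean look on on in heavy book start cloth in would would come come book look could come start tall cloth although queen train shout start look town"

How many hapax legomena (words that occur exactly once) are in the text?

9

Frequencies: would:5, start:4, may:3, look:3, come:3, clean:2, could:2, heavy:2, tall:2, on:2, in:2, book:2, cloth:2, word:1, lamp:1, city:1, voice:1, although:1, queen:1, train:1, … (2 more, each freq 1)
Hapax (freq=1): although, city, lamp, queen, shout, town, train, voice, word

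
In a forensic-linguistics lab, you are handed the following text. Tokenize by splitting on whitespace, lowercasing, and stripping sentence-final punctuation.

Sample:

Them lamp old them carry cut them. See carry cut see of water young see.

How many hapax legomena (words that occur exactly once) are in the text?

Frequencies: them:3, see:3, carry:2, cut:2, lamp:1, old:1, of:1, water:1, young:1
Hapax (freq=1): lamp, of, old, water, young

5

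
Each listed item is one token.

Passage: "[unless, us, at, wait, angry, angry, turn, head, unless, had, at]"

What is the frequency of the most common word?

2

Frequencies: unless:2, at:2, angry:2, us:1, wait:1, turn:1, head:1, had:1
Most common: 'unless' with frequency 2.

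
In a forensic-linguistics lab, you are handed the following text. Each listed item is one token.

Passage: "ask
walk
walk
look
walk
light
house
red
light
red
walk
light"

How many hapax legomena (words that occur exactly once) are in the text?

Frequencies: walk:4, light:3, red:2, ask:1, look:1, house:1
Hapax (freq=1): ask, house, look

3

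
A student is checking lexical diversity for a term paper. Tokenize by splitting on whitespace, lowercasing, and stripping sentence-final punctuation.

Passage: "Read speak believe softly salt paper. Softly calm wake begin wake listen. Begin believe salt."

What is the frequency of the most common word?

2

Frequencies: believe:2, softly:2, salt:2, wake:2, begin:2, read:1, speak:1, paper:1, calm:1, listen:1
Most common: 'believe' with frequency 2.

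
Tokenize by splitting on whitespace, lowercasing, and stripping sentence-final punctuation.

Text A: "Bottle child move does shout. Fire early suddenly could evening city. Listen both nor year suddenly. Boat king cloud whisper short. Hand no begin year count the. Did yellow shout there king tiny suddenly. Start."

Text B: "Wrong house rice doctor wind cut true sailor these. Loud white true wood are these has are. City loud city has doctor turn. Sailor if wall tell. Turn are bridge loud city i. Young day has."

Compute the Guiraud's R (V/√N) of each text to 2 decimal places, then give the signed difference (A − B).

1.24

A: V=30, N=35, R=5.07
B: V=23, N=36, R=3.83
Difference = 5.07 − 3.83 = 1.24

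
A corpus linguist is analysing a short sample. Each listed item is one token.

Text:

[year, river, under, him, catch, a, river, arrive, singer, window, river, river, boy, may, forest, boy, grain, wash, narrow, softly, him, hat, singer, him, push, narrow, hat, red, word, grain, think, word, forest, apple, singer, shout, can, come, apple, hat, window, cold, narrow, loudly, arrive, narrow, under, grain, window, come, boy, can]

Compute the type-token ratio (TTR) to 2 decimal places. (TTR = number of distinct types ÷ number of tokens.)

0.52

N = 52 tokens, V = 27 types.
TTR = V / N = 27 / 52 = 0.52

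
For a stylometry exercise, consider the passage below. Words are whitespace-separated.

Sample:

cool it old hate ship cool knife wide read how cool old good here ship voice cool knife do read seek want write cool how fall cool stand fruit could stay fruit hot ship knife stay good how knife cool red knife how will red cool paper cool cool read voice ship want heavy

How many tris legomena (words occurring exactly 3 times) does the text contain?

1

Frequencies: cool:10, knife:5, ship:4, how:4, read:3, old:2, good:2, voice:2, want:2, fruit:2, stay:2, red:2, it:1, hate:1, wide:1, here:1, do:1, seek:1, write:1, fall:1, … (6 more, each freq 1)
Words with frequency 3: read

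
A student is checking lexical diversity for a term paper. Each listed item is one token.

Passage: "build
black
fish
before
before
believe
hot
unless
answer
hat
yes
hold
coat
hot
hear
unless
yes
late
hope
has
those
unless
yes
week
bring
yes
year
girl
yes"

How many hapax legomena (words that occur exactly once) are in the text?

Frequencies: yes:5, unless:3, before:2, hot:2, build:1, black:1, fish:1, believe:1, answer:1, hat:1, hold:1, coat:1, hear:1, late:1, hope:1, has:1, those:1, week:1, bring:1, year:1, … (1 more, each freq 1)
Hapax (freq=1): answer, believe, black, bring, build, coat, fish, girl, has, hat, hear, hold, hope, late, those, week, year

17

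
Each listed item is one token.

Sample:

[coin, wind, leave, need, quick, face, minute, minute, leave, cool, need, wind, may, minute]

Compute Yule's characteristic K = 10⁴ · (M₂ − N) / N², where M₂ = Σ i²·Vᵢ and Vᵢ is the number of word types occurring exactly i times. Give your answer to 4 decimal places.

Frequencies: minute:3, wind:2, leave:2, need:2, coin:1, quick:1, face:1, cool:1, may:1
N = 14. Frequency spectrum: V_1=5, V_2=3, V_3=1
M₂ = 1²·5 + 2²·3 + 3²·1 = 26
K = 10000 × (26 − 14) / 14² = 612.2449

612.2449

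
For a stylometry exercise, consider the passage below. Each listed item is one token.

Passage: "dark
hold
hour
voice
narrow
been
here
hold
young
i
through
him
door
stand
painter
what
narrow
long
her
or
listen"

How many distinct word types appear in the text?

Distinct types: {been, dark, door, her, here, him, hold, hour, i, listen, long, narrow, or, painter, stand, through, voice, what, young}
V = 19

19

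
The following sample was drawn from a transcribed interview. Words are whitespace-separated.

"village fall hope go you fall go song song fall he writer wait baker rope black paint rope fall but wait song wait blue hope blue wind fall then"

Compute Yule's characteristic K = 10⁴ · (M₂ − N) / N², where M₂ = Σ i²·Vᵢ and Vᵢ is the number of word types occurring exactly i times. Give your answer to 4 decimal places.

Frequencies: fall:5, song:3, wait:3, hope:2, go:2, rope:2, blue:2, village:1, you:1, he:1, writer:1, baker:1, black:1, paint:1, but:1, wind:1, then:1
N = 29. Frequency spectrum: V_1=10, V_2=4, V_3=2, V_5=1
M₂ = 1²·10 + 2²·4 + 3²·2 + 5²·1 = 69
K = 10000 × (69 − 29) / 29² = 475.6243

475.6243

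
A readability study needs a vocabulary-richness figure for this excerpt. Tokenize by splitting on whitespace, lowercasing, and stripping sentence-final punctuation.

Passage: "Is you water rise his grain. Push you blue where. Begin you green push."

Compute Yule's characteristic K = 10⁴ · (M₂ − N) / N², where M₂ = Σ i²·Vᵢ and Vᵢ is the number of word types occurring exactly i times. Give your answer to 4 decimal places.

Frequencies: you:3, push:2, is:1, water:1, rise:1, his:1, grain:1, blue:1, where:1, begin:1, green:1
N = 14. Frequency spectrum: V_1=9, V_2=1, V_3=1
M₂ = 1²·9 + 2²·1 + 3²·1 = 22
K = 10000 × (22 − 14) / 14² = 408.1633

408.1633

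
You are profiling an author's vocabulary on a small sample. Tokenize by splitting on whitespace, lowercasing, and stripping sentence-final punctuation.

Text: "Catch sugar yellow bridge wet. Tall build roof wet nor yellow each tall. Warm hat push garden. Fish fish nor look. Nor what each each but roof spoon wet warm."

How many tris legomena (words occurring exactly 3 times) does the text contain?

Frequencies: wet:3, nor:3, each:3, yellow:2, tall:2, roof:2, warm:2, fish:2, catch:1, sugar:1, bridge:1, build:1, hat:1, push:1, garden:1, look:1, what:1, but:1, spoon:1
Words with frequency 3: each, nor, wet

3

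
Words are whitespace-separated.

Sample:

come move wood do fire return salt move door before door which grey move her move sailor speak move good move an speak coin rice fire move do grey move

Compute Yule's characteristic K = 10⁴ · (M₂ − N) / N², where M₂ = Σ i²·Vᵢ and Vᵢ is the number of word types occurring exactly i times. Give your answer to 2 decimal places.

733.33

Frequencies: move:8, do:2, fire:2, door:2, grey:2, speak:2, come:1, wood:1, return:1, salt:1, before:1, which:1, her:1, sailor:1, good:1, an:1, coin:1, rice:1
N = 30. Frequency spectrum: V_1=12, V_2=5, V_8=1
M₂ = 1²·12 + 2²·5 + 8²·1 = 96
K = 10000 × (96 − 30) / 30² = 733.33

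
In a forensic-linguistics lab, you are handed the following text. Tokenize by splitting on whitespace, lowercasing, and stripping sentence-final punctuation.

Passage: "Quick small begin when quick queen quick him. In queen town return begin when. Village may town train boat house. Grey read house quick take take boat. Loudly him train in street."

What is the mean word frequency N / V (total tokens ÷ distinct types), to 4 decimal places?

N = 32 tokens, V = 19 types.
Mean frequency = N / V = 32 / 19 = 1.6842

1.6842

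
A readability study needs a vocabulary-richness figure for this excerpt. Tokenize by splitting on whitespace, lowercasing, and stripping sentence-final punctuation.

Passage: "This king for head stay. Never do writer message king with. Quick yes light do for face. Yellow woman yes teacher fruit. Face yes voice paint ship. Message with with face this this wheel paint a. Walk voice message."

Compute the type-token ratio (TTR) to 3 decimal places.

N = 39 tokens, V = 24 types.
TTR = V / N = 24 / 39 = 0.615

0.615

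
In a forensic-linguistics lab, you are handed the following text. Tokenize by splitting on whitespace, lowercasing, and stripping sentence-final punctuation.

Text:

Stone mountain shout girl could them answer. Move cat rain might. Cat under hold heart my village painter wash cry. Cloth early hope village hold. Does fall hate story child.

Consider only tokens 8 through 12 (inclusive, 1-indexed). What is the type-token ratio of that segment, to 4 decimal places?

0.8000

Segment tokens 8–12: move, cat, rain, might, cat
Segment N = 5, segment V = 4.
TTR = 4 / 5 = 0.8000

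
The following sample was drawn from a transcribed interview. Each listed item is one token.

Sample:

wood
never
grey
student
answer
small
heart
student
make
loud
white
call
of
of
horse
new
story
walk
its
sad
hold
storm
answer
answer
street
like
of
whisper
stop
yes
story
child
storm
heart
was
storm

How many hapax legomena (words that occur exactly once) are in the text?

21

Frequencies: answer:3, of:3, storm:3, student:2, heart:2, story:2, wood:1, never:1, grey:1, small:1, make:1, loud:1, white:1, call:1, horse:1, new:1, walk:1, its:1, sad:1, hold:1, … (7 more, each freq 1)
Hapax (freq=1): call, child, grey, hold, horse, its, like, loud, make, never, new, sad, small, stop, street, walk, was, whisper, white, wood, yes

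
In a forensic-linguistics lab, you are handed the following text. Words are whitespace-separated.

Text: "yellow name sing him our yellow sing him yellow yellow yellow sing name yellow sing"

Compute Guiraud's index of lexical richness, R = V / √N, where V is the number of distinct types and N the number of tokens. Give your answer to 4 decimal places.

1.2910

N = 15, V = 5.
√N = 3.872983
R = 5 / 3.872983 = 1.2910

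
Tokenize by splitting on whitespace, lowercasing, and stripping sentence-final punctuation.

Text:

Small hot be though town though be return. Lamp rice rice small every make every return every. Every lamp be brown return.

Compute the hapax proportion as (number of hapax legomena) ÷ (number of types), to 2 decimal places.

0.36

Frequencies: every:4, be:3, return:3, small:2, though:2, lamp:2, rice:2, hot:1, town:1, make:1, brown:1
Hapax count = 4; type count = 11.
Ratio = 4 / 11 = 0.36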